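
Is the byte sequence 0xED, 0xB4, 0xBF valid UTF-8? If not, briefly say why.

Structurally a 3-byte sequence; payload = 0xDD3F.
But 0xDD3F is in U+D800–U+DFFF, the surrogate range. Surrogates are not Unicode scalar values and are forbidden in UTF-8.

invalid (encodes a surrogate (U+D800–U+DFFF))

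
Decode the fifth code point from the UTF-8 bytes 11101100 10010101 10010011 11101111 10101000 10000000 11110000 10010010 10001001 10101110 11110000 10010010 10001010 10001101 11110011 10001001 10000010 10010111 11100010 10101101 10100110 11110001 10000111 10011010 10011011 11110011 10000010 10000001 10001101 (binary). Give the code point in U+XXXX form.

U+C9097

Offset 0: leading byte 0xEC = 11101100 → 3-byte char #1 = EC 95 93.
Offset 3: leading byte 0xEF = 11101111 → 3-byte char #2 = EF A8 80.
Offset 6: leading byte 0xF0 = 11110000 → 4-byte char #3 = F0 92 89 AE.
Offset 10: leading byte 0xF0 = 11110000 → 4-byte char #4 = F0 92 8A 8D.
Offset 14: leading byte 0xF3 = 11110011 → 4-byte char #5 = F3 89 82 97.
Leading byte 0xF3 = 11110011 matches 11110xxx → 4-byte sequence.
Byte 1: 0xF3 = 11110011, payload 011 (3 bits).
Byte 2: 0x89 = 10001001 (10xxxxxx ✓), payload 001001.
Byte 3: 0x82 = 10000010 (10xxxxxx ✓), payload 000010.
Byte 4: 0x97 = 10010111 (10xxxxxx ✓), payload 010111.
Concatenate: 011001001000010010111 = 0xC9097 (21 bits → U+C9097).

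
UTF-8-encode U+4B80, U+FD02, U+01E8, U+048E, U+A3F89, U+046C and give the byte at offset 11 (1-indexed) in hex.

0xF2

1-indexed offset 11 is 0-indexed offset 10.
U+4B80 → 3-byte form E4 AE 80 at offsets 0–2.
U+FD02 → 3-byte form EF B4 82 at offsets 3–5.
U+01E8 → 2-byte form C7 A8 at offsets 6–7.
U+048E → 2-byte form D2 8E at offsets 8–9.
U+A3F89 → 4-byte form F2 A3 BE 89 at offsets 10–13.
Offset 10 falls in char 5's range; it's byte 1 of F2 A3 BE 89 = 0xF2.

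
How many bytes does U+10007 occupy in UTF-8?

U+10007 = 0x10007. UTF-8 uses 1 byte below 0x80, 2 below 0x800, 3 below 0x10000, 4 up to 0x10FFFF. 0x10007 is in U+10000–U+10FFFF → 4 bytes.

4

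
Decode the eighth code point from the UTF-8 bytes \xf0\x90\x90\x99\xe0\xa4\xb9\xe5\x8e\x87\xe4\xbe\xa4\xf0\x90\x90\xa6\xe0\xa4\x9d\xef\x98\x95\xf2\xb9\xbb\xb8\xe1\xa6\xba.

Offset 0: leading byte 0xF0 = 11110000 → 4-byte char #1 = F0 90 90 99.
Offset 4: leading byte 0xE0 = 11100000 → 3-byte char #2 = E0 A4 B9.
Offset 7: leading byte 0xE5 = 11100101 → 3-byte char #3 = E5 8E 87.
Offset 10: leading byte 0xE4 = 11100100 → 3-byte char #4 = E4 BE A4.
Offset 13: leading byte 0xF0 = 11110000 → 4-byte char #5 = F0 90 90 A6.
Offset 17: leading byte 0xE0 = 11100000 → 3-byte char #6 = E0 A4 9D.
Offset 20: leading byte 0xEF = 11101111 → 3-byte char #7 = EF 98 95.
Offset 23: leading byte 0xF2 = 11110010 → 4-byte char #8 = F2 B9 BB B8.
Leading byte 0xF2 = 11110010 matches 11110xxx → 4-byte sequence.
Byte 1: 0xF2 = 11110010, payload 010 (3 bits).
Byte 2: 0xB9 = 10111001 (10xxxxxx ✓), payload 111001.
Byte 3: 0xBB = 10111011 (10xxxxxx ✓), payload 111011.
Byte 4: 0xB8 = 10111000 (10xxxxxx ✓), payload 111000.
Concatenate: 010111001111011111000 = 0xB9EF8 (21 bits → U+B9EF8).

U+B9EF8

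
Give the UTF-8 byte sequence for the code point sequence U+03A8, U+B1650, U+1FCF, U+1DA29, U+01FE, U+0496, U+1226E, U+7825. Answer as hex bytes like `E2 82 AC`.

CE A8 F2 B1 99 90 E1 BF 8F F0 9D A8 A9 C7 BE D2 96 F0 92 89 AE E7 A0 A5

U+03A8: 2-byte form → CE A8.
U+B1650: 4-byte form → F2 B1 99 90.
U+1FCF: 3-byte form → E1 BF 8F.
U+1DA29: 4-byte form → F0 9D A8 A9.
U+01FE: 2-byte form → C7 BE.
U+0496: 2-byte form → D2 96.
U+1226E: 4-byte form → F0 92 89 AE.
U+7825: 3-byte form → E7 A0 A5.
Concatenated (24 bytes): CE A8 F2 B1 99 90 E1 BF 8F F0 9D A8 A9 C7 BE D2 96 F0 92 89 AE E7 A0 A5.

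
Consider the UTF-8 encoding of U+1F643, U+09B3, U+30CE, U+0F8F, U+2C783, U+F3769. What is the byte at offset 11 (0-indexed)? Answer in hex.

0xBE

U+1F643 → 4-byte form F0 9F 99 83 at offsets 0–3.
U+09B3 → 3-byte form E0 A6 B3 at offsets 4–6.
U+30CE → 3-byte form E3 83 8E at offsets 7–9.
U+0F8F → 3-byte form E0 BE 8F at offsets 10–12.
Offset 11 falls in char 4's range; it's byte 2 of E0 BE 8F = 0xBE.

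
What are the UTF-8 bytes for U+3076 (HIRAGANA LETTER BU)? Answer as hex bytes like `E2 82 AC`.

E3 81 B6

U+3076 = 0x3076 = 12406 decimal. In range U+0800–U+FFFF → 3-byte form: 1110xxxx 10xxxxxx 10xxxxxx.
Binary (16 bits): 0011000001110110.
Split 4+6+6: 0011 | 000001 | 110110.
Byte 1: 11100011 = 0xE3.
Byte 2: 10000001 = 0x81.
Byte 3: 10110110 = 0xB6.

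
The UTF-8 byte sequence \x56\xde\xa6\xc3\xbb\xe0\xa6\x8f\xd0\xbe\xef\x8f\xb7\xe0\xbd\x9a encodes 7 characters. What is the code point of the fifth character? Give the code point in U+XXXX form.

U+043E

Offset 0: leading byte 0x56 = 01010110 → 1-byte char #1 = 56.
Offset 1: leading byte 0xDE = 11011110 → 2-byte char #2 = DE A6.
Offset 3: leading byte 0xC3 = 11000011 → 2-byte char #3 = C3 BB.
Offset 5: leading byte 0xE0 = 11100000 → 3-byte char #4 = E0 A6 8F.
Offset 8: leading byte 0xD0 = 11010000 → 2-byte char #5 = D0 BE.
Leading byte 0xD0 = 11010000 matches 110xxxxx → 2-byte sequence.
Byte 1: 0xD0 = 11010000, payload 10000 (5 bits).
Byte 2: 0xBE = 10111110 (10xxxxxx ✓), payload 111110.
Concatenate: 10000111110 = 0x43E (11 bits → U+043E).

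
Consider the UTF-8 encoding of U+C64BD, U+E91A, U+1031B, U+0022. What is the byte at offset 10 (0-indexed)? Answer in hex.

0x9B

U+C64BD → 4-byte form F3 86 92 BD at offsets 0–3.
U+E91A → 3-byte form EE A4 9A at offsets 4–6.
U+1031B → 4-byte form F0 90 8C 9B at offsets 7–10.
Offset 10 falls in char 3's range; it's byte 4 of F0 90 8C 9B = 0x9B.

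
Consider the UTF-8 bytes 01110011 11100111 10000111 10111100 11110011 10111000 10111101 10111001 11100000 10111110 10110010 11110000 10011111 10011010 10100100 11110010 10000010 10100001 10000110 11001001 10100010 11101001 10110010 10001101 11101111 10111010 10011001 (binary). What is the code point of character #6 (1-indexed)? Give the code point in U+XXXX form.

Offset 0: leading byte 0x73 = 01110011 → 1-byte char #1 = 73.
Offset 1: leading byte 0xE7 = 11100111 → 3-byte char #2 = E7 87 BC.
Offset 4: leading byte 0xF3 = 11110011 → 4-byte char #3 = F3 B8 BD B9.
Offset 8: leading byte 0xE0 = 11100000 → 3-byte char #4 = E0 BE B2.
Offset 11: leading byte 0xF0 = 11110000 → 4-byte char #5 = F0 9F 9A A4.
Offset 15: leading byte 0xF2 = 11110010 → 4-byte char #6 = F2 82 A1 86.
Leading byte 0xF2 = 11110010 matches 11110xxx → 4-byte sequence.
Byte 1: 0xF2 = 11110010, payload 010 (3 bits).
Byte 2: 0x82 = 10000010 (10xxxxxx ✓), payload 000010.
Byte 3: 0xA1 = 10100001 (10xxxxxx ✓), payload 100001.
Byte 4: 0x86 = 10000110 (10xxxxxx ✓), payload 000110.
Concatenate: 010000010100001000110 = 0x82846 (21 bits → U+82846).

U+82846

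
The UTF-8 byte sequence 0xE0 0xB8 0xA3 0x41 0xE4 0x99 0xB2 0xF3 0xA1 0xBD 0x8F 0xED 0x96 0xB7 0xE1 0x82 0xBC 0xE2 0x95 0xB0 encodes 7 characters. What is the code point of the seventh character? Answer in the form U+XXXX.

Offset 0: leading byte 0xE0 = 11100000 → 3-byte char #1 = E0 B8 A3.
Offset 3: leading byte 0x41 = 01000001 → 1-byte char #2 = 41.
Offset 4: leading byte 0xE4 = 11100100 → 3-byte char #3 = E4 99 B2.
Offset 7: leading byte 0xF3 = 11110011 → 4-byte char #4 = F3 A1 BD 8F.
Offset 11: leading byte 0xED = 11101101 → 3-byte char #5 = ED 96 B7.
Offset 14: leading byte 0xE1 = 11100001 → 3-byte char #6 = E1 82 BC.
Offset 17: leading byte 0xE2 = 11100010 → 3-byte char #7 = E2 95 B0.
Leading byte 0xE2 = 11100010 matches 1110xxxx → 3-byte sequence.
Byte 1: 0xE2 = 11100010, payload 0010 (4 bits).
Byte 2: 0x95 = 10010101 (10xxxxxx ✓), payload 010101.
Byte 3: 0xB0 = 10110000 (10xxxxxx ✓), payload 110000.
Concatenate: 0010010101110000 = 0x2570 (16 bits → U+2570).

U+2570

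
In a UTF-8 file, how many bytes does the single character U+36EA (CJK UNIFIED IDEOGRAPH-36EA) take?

3

U+36EA = 0x36EA. UTF-8 uses 1 byte below 0x80, 2 below 0x800, 3 below 0x10000, 4 up to 0x10FFFF. 0x36EA is in U+0800–U+FFFF → 3 bytes.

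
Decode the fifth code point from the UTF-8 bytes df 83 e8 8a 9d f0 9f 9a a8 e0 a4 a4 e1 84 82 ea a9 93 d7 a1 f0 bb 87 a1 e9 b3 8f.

Offset 0: leading byte 0xDF = 11011111 → 2-byte char #1 = DF 83.
Offset 2: leading byte 0xE8 = 11101000 → 3-byte char #2 = E8 8A 9D.
Offset 5: leading byte 0xF0 = 11110000 → 4-byte char #3 = F0 9F 9A A8.
Offset 9: leading byte 0xE0 = 11100000 → 3-byte char #4 = E0 A4 A4.
Offset 12: leading byte 0xE1 = 11100001 → 3-byte char #5 = E1 84 82.
Leading byte 0xE1 = 11100001 matches 1110xxxx → 3-byte sequence.
Byte 1: 0xE1 = 11100001, payload 0001 (4 bits).
Byte 2: 0x84 = 10000100 (10xxxxxx ✓), payload 000100.
Byte 3: 0x82 = 10000010 (10xxxxxx ✓), payload 000010.
Concatenate: 0001000100000010 = 0x1102 (16 bits → U+1102).

U+1102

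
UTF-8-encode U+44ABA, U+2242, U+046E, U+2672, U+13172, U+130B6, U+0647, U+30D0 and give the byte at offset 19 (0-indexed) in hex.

U+44ABA → 4-byte form F1 84 AA BA at offsets 0–3.
U+2242 → 3-byte form E2 89 82 at offsets 4–6.
U+046E → 2-byte form D1 AE at offsets 7–8.
U+2672 → 3-byte form E2 99 B2 at offsets 9–11.
U+13172 → 4-byte form F0 93 85 B2 at offsets 12–15.
U+130B6 → 4-byte form F0 93 82 B6 at offsets 16–19.
Offset 19 falls in char 6's range; it's byte 4 of F0 93 82 B6 = 0xB6.

0xB6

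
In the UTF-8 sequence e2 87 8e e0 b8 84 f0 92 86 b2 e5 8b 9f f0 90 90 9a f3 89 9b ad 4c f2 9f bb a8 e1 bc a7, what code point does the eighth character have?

U+9FEE8

Offset 0: leading byte 0xE2 = 11100010 → 3-byte char #1 = E2 87 8E.
Offset 3: leading byte 0xE0 = 11100000 → 3-byte char #2 = E0 B8 84.
Offset 6: leading byte 0xF0 = 11110000 → 4-byte char #3 = F0 92 86 B2.
Offset 10: leading byte 0xE5 = 11100101 → 3-byte char #4 = E5 8B 9F.
Offset 13: leading byte 0xF0 = 11110000 → 4-byte char #5 = F0 90 90 9A.
Offset 17: leading byte 0xF3 = 11110011 → 4-byte char #6 = F3 89 9B AD.
Offset 21: leading byte 0x4C = 01001100 → 1-byte char #7 = 4C.
Offset 22: leading byte 0xF2 = 11110010 → 4-byte char #8 = F2 9F BB A8.
Leading byte 0xF2 = 11110010 matches 11110xxx → 4-byte sequence.
Byte 1: 0xF2 = 11110010, payload 010 (3 bits).
Byte 2: 0x9F = 10011111 (10xxxxxx ✓), payload 011111.
Byte 3: 0xBB = 10111011 (10xxxxxx ✓), payload 111011.
Byte 4: 0xA8 = 10101000 (10xxxxxx ✓), payload 101000.
Concatenate: 010011111111011101000 = 0x9FEE8 (21 bits → U+9FEE8).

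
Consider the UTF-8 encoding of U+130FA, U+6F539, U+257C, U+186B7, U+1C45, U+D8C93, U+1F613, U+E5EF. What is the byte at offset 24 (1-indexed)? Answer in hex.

0x9F

1-indexed offset 24 is 0-indexed offset 23.
U+130FA → 4-byte form F0 93 83 BA at offsets 0–3.
U+6F539 → 4-byte form F1 AF 94 B9 at offsets 4–7.
U+257C → 3-byte form E2 95 BC at offsets 8–10.
U+186B7 → 4-byte form F0 98 9A B7 at offsets 11–14.
U+1C45 → 3-byte form E1 B1 85 at offsets 15–17.
U+D8C93 → 4-byte form F3 98 B2 93 at offsets 18–21.
U+1F613 → 4-byte form F0 9F 98 93 at offsets 22–25.
Offset 23 falls in char 7's range; it's byte 2 of F0 9F 98 93 = 0x9F.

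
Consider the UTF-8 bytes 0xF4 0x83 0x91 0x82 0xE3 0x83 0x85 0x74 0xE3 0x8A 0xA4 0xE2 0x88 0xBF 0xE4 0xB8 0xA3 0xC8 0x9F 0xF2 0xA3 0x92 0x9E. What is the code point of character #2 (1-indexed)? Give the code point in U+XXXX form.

Offset 0: leading byte 0xF4 = 11110100 → 4-byte char #1 = F4 83 91 82.
Offset 4: leading byte 0xE3 = 11100011 → 3-byte char #2 = E3 83 85.
Leading byte 0xE3 = 11100011 matches 1110xxxx → 3-byte sequence.
Byte 1: 0xE3 = 11100011, payload 0011 (4 bits).
Byte 2: 0x83 = 10000011 (10xxxxxx ✓), payload 000011.
Byte 3: 0x85 = 10000101 (10xxxxxx ✓), payload 000101.
Concatenate: 0011000011000101 = 0x30C5 (16 bits → U+30C5).

U+30C5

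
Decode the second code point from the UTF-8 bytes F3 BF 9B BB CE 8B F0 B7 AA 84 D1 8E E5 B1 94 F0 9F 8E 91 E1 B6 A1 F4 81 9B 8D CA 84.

U+038B

Offset 0: leading byte 0xF3 = 11110011 → 4-byte char #1 = F3 BF 9B BB.
Offset 4: leading byte 0xCE = 11001110 → 2-byte char #2 = CE 8B.
Leading byte 0xCE = 11001110 matches 110xxxxx → 2-byte sequence.
Byte 1: 0xCE = 11001110, payload 01110 (5 bits).
Byte 2: 0x8B = 10001011 (10xxxxxx ✓), payload 001011.
Concatenate: 01110001011 = 0x38B (11 bits → U+038B).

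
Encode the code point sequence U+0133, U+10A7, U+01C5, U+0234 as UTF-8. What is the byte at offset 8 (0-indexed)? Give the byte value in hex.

0xB4

U+0133 → 2-byte form C4 B3 at offsets 0–1.
U+10A7 → 3-byte form E1 82 A7 at offsets 2–4.
U+01C5 → 2-byte form C7 85 at offsets 5–6.
U+0234 → 2-byte form C8 B4 at offsets 7–8.
Offset 8 falls in char 4's range; it's byte 2 of C8 B4 = 0xB4.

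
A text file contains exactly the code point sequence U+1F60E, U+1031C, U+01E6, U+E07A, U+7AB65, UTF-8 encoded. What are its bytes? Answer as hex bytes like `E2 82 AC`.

F0 9F 98 8E F0 90 8C 9C C7 A6 EE 81 BA F1 BA AD A5

U+1F60E: 4-byte form → F0 9F 98 8E.
U+1031C: 4-byte form → F0 90 8C 9C.
U+01E6: 2-byte form → C7 A6.
U+E07A: 3-byte form → EE 81 BA.
U+7AB65: 4-byte form → F1 BA AD A5.
Concatenated (17 bytes): F0 9F 98 8E F0 90 8C 9C C7 A6 EE 81 BA F1 BA AD A5.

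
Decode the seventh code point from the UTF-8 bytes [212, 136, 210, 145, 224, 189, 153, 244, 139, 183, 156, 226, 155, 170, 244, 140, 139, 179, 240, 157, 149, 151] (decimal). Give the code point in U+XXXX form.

Offset 0: leading byte 0xD4 = 11010100 → 2-byte char #1 = D4 88.
Offset 2: leading byte 0xD2 = 11010010 → 2-byte char #2 = D2 91.
Offset 4: leading byte 0xE0 = 11100000 → 3-byte char #3 = E0 BD 99.
Offset 7: leading byte 0xF4 = 11110100 → 4-byte char #4 = F4 8B B7 9C.
Offset 11: leading byte 0xE2 = 11100010 → 3-byte char #5 = E2 9B AA.
Offset 14: leading byte 0xF4 = 11110100 → 4-byte char #6 = F4 8C 8B B3.
Offset 18: leading byte 0xF0 = 11110000 → 4-byte char #7 = F0 9D 95 97.
Leading byte 0xF0 = 11110000 matches 11110xxx → 4-byte sequence.
Byte 1: 0xF0 = 11110000, payload 000 (3 bits).
Byte 2: 0x9D = 10011101 (10xxxxxx ✓), payload 011101.
Byte 3: 0x95 = 10010101 (10xxxxxx ✓), payload 010101.
Byte 4: 0x97 = 10010111 (10xxxxxx ✓), payload 010111.
Concatenate: 000011101010101010111 = 0x1D557 (21 bits → U+1D557).

U+1D557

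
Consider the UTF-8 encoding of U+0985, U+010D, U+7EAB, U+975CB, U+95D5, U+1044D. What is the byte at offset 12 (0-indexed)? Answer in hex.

0xE9

U+0985 → 3-byte form E0 A6 85 at offsets 0–2.
U+010D → 2-byte form C4 8D at offsets 3–4.
U+7EAB → 3-byte form E7 BA AB at offsets 5–7.
U+975CB → 4-byte form F2 97 97 8B at offsets 8–11.
U+95D5 → 3-byte form E9 97 95 at offsets 12–14.
Offset 12 falls in char 5's range; it's byte 1 of E9 97 95 = 0xE9.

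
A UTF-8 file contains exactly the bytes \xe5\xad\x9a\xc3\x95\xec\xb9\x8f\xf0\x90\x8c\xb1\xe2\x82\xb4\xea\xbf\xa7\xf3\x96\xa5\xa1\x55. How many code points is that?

Byte at offset 0: 0xE5 = 11100101 → 3-byte char (#1). Advance 3.
Byte at offset 3: 0xC3 = 11000011 → 2-byte char (#2). Advance 2.
Byte at offset 5: 0xEC = 11101100 → 3-byte char (#3). Advance 3.
Byte at offset 8: 0xF0 = 11110000 → 4-byte char (#4). Advance 4.
Byte at offset 12: 0xE2 = 11100010 → 3-byte char (#5). Advance 3.
Byte at offset 15: 0xEA = 11101010 → 3-byte char (#6). Advance 3.
Byte at offset 18: 0xF3 = 11110011 → 4-byte char (#7). Advance 4.
Byte at offset 22: 0x55 = 01010101 → 1-byte char (#8). Advance 1.
Reached end at offset 23 after 8 code points.

8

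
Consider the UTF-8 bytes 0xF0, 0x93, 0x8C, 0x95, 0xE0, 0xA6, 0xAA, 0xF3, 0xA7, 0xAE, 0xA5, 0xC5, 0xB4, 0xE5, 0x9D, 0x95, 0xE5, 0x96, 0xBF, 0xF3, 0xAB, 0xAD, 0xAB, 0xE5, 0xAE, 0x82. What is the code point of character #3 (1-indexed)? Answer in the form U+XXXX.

Offset 0: leading byte 0xF0 = 11110000 → 4-byte char #1 = F0 93 8C 95.
Offset 4: leading byte 0xE0 = 11100000 → 3-byte char #2 = E0 A6 AA.
Offset 7: leading byte 0xF3 = 11110011 → 4-byte char #3 = F3 A7 AE A5.
Leading byte 0xF3 = 11110011 matches 11110xxx → 4-byte sequence.
Byte 1: 0xF3 = 11110011, payload 011 (3 bits).
Byte 2: 0xA7 = 10100111 (10xxxxxx ✓), payload 100111.
Byte 3: 0xAE = 10101110 (10xxxxxx ✓), payload 101110.
Byte 4: 0xA5 = 10100101 (10xxxxxx ✓), payload 100101.
Concatenate: 011100111101110100101 = 0xE7BA5 (21 bits → U+E7BA5).

U+E7BA5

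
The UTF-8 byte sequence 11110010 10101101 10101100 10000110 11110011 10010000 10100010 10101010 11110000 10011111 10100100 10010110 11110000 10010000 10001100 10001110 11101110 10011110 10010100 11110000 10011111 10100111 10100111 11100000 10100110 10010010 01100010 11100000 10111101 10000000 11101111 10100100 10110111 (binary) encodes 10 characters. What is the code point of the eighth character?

Offset 0: leading byte 0xF2 = 11110010 → 4-byte char #1 = F2 AD AC 86.
Offset 4: leading byte 0xF3 = 11110011 → 4-byte char #2 = F3 90 A2 AA.
Offset 8: leading byte 0xF0 = 11110000 → 4-byte char #3 = F0 9F A4 96.
Offset 12: leading byte 0xF0 = 11110000 → 4-byte char #4 = F0 90 8C 8E.
Offset 16: leading byte 0xEE = 11101110 → 3-byte char #5 = EE 9E 94.
Offset 19: leading byte 0xF0 = 11110000 → 4-byte char #6 = F0 9F A7 A7.
Offset 23: leading byte 0xE0 = 11100000 → 3-byte char #7 = E0 A6 92.
Offset 26: leading byte 0x62 = 01100010 → 1-byte char #8 = 62.
Leading byte 0x62 = 01100010 matches 0xxxxxxx → 1-byte sequence.
Byte 1: 0x62 = 01100010, payload 1100010 (7 bits).
Concatenate: 1100010 = 0x62 (7 bits → U+0062).

U+0062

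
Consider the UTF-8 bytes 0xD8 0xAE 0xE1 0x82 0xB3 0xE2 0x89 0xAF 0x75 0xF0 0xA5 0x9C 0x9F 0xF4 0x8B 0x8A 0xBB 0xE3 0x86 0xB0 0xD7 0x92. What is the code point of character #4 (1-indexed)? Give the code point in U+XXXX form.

Offset 0: leading byte 0xD8 = 11011000 → 2-byte char #1 = D8 AE.
Offset 2: leading byte 0xE1 = 11100001 → 3-byte char #2 = E1 82 B3.
Offset 5: leading byte 0xE2 = 11100010 → 3-byte char #3 = E2 89 AF.
Offset 8: leading byte 0x75 = 01110101 → 1-byte char #4 = 75.
Leading byte 0x75 = 01110101 matches 0xxxxxxx → 1-byte sequence.
Byte 1: 0x75 = 01110101, payload 1110101 (7 bits).
Concatenate: 1110101 = 0x75 (7 bits → U+0075).

U+0075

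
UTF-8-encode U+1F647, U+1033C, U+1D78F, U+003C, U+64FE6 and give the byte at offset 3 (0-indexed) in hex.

U+1F647 → 4-byte form F0 9F 99 87 at offsets 0–3.
Offset 3 falls in char 1's range; it's byte 4 of F0 9F 99 87 = 0x87.

0x87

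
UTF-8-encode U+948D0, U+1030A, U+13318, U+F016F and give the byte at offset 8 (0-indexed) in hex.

0xF0

U+948D0 → 4-byte form F2 94 A3 90 at offsets 0–3.
U+1030A → 4-byte form F0 90 8C 8A at offsets 4–7.
U+13318 → 4-byte form F0 93 8C 98 at offsets 8–11.
Offset 8 falls in char 3's range; it's byte 1 of F0 93 8C 98 = 0xF0.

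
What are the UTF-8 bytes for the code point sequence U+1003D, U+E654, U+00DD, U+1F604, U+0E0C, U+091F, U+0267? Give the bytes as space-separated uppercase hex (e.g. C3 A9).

U+1003D: 4-byte form → F0 90 80 BD.
U+E654: 3-byte form → EE 99 94.
U+00DD: 2-byte form → C3 9D.
U+1F604: 4-byte form → F0 9F 98 84.
U+0E0C: 3-byte form → E0 B8 8C.
U+091F: 3-byte form → E0 A4 9F.
U+0267: 2-byte form → C9 A7.
Concatenated (21 bytes): F0 90 80 BD EE 99 94 C3 9D F0 9F 98 84 E0 B8 8C E0 A4 9F C9 A7.

F0 90 80 BD EE 99 94 C3 9D F0 9F 98 84 E0 B8 8C E0 A4 9F C9 A7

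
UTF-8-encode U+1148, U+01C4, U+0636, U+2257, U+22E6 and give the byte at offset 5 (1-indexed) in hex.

1-indexed offset 5 is 0-indexed offset 4.
U+1148 → 3-byte form E1 85 88 at offsets 0–2.
U+01C4 → 2-byte form C7 84 at offsets 3–4.
Offset 4 falls in char 2's range; it's byte 2 of C7 84 = 0x84.

0x84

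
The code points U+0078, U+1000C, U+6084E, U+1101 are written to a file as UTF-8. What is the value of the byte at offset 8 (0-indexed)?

0x8E

U+0078 → 1-byte form 78 at offsets 0–0.
U+1000C → 4-byte form F0 90 80 8C at offsets 1–4.
U+6084E → 4-byte form F1 A0 A1 8E at offsets 5–8.
Offset 8 falls in char 3's range; it's byte 4 of F1 A0 A1 8E = 0x8E.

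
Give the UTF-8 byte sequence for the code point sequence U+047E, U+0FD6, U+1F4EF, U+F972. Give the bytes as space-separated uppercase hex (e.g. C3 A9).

D1 BE E0 BF 96 F0 9F 93 AF EF A5 B2

U+047E: 2-byte form → D1 BE.
U+0FD6: 3-byte form → E0 BF 96.
U+1F4EF: 4-byte form → F0 9F 93 AF.
U+F972: 3-byte form → EF A5 B2.
Concatenated (12 bytes): D1 BE E0 BF 96 F0 9F 93 AF EF A5 B2.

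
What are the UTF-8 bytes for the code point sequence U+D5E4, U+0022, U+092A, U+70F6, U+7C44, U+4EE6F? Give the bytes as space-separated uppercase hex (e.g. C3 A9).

ED 97 A4 22 E0 A4 AA E7 83 B6 E7 B1 84 F1 8E B9 AF

U+D5E4: 3-byte form → ED 97 A4.
U+0022: 1-byte form → 22.
U+092A: 3-byte form → E0 A4 AA.
U+70F6: 3-byte form → E7 83 B6.
U+7C44: 3-byte form → E7 B1 84.
U+4EE6F: 4-byte form → F1 8E B9 AF.
Concatenated (17 bytes): ED 97 A4 22 E0 A4 AA E7 83 B6 E7 B1 84 F1 8E B9 AF.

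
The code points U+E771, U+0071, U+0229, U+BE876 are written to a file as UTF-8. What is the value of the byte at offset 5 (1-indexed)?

0xC8

1-indexed offset 5 is 0-indexed offset 4.
U+E771 → 3-byte form EE 9D B1 at offsets 0–2.
U+0071 → 1-byte form 71 at offsets 3–3.
U+0229 → 2-byte form C8 A9 at offsets 4–5.
Offset 4 falls in char 3's range; it's byte 1 of C8 A9 = 0xC8.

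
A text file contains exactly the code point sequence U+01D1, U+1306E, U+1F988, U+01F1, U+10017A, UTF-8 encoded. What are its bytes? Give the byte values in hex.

C7 91 F0 93 81 AE F0 9F A6 88 C7 B1 F4 80 85 BA

U+01D1: 2-byte form → C7 91.
U+1306E: 4-byte form → F0 93 81 AE.
U+1F988: 4-byte form → F0 9F A6 88.
U+01F1: 2-byte form → C7 B1.
U+10017A: 4-byte form → F4 80 85 BA.
Concatenated (16 bytes): C7 91 F0 93 81 AE F0 9F A6 88 C7 B1 F4 80 85 BA.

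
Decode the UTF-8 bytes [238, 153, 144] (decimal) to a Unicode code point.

U+E650

Leading byte 0xEE = 11101110 matches 1110xxxx → 3-byte sequence.
Byte 1: 0xEE = 11101110, payload 1110 (4 bits).
Byte 2: 0x99 = 10011001 (10xxxxxx ✓), payload 011001.
Byte 3: 0x90 = 10010000 (10xxxxxx ✓), payload 010000.
Concatenate: 1110011001010000 = 0xE650 (16 bits → U+E650).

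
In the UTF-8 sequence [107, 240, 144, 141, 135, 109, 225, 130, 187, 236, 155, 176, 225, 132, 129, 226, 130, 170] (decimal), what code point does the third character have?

U+006D

Offset 0: leading byte 0x6B = 01101011 → 1-byte char #1 = 6B.
Offset 1: leading byte 0xF0 = 11110000 → 4-byte char #2 = F0 90 8D 87.
Offset 5: leading byte 0x6D = 01101101 → 1-byte char #3 = 6D.
Leading byte 0x6D = 01101101 matches 0xxxxxxx → 1-byte sequence.
Byte 1: 0x6D = 01101101, payload 1101101 (7 bits).
Concatenate: 1101101 = 0x6D (7 bits → U+006D).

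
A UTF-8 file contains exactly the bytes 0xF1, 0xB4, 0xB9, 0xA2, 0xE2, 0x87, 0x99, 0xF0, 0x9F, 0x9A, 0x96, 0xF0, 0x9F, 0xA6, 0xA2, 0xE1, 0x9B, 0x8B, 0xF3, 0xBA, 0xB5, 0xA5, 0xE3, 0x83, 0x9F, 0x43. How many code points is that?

Byte at offset 0: 0xF1 = 11110001 → 4-byte char (#1). Advance 4.
Byte at offset 4: 0xE2 = 11100010 → 3-byte char (#2). Advance 3.
Byte at offset 7: 0xF0 = 11110000 → 4-byte char (#3). Advance 4.
Byte at offset 11: 0xF0 = 11110000 → 4-byte char (#4). Advance 4.
Byte at offset 15: 0xE1 = 11100001 → 3-byte char (#5). Advance 3.
Byte at offset 18: 0xF3 = 11110011 → 4-byte char (#6). Advance 4.
Byte at offset 22: 0xE3 = 11100011 → 3-byte char (#7). Advance 3.
Byte at offset 25: 0x43 = 01000011 → 1-byte char (#8). Advance 1.
Reached end at offset 26 after 8 code points.

8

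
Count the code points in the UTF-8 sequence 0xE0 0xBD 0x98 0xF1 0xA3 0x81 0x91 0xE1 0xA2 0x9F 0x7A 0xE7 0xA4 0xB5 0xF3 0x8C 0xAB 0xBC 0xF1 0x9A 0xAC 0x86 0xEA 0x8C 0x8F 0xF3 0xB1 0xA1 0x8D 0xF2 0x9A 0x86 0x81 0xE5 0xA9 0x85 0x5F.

Byte at offset 0: 0xE0 = 11100000 → 3-byte char (#1). Advance 3.
Byte at offset 3: 0xF1 = 11110001 → 4-byte char (#2). Advance 4.
Byte at offset 7: 0xE1 = 11100001 → 3-byte char (#3). Advance 3.
Byte at offset 10: 0x7A = 01111010 → 1-byte char (#4). Advance 1.
Byte at offset 11: 0xE7 = 11100111 → 3-byte char (#5). Advance 3.
Byte at offset 14: 0xF3 = 11110011 → 4-byte char (#6). Advance 4.
Byte at offset 18: 0xF1 = 11110001 → 4-byte char (#7). Advance 4.
Byte at offset 22: 0xEA = 11101010 → 3-byte char (#8). Advance 3.
Byte at offset 25: 0xF3 = 11110011 → 4-byte char (#9). Advance 4.
Byte at offset 29: 0xF2 = 11110010 → 4-byte char (#10). Advance 4.
Byte at offset 33: 0xE5 = 11100101 → 3-byte char (#11). Advance 3.
Byte at offset 36: 0x5F = 01011111 → 1-byte char (#12). Advance 1.
Reached end at offset 37 after 12 code points.

12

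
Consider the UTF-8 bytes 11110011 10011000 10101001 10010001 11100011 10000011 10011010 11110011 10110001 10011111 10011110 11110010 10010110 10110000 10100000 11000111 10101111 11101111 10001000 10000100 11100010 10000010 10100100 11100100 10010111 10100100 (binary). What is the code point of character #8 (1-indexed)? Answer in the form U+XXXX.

U+45E4

Offset 0: leading byte 0xF3 = 11110011 → 4-byte char #1 = F3 98 A9 91.
Offset 4: leading byte 0xE3 = 11100011 → 3-byte char #2 = E3 83 9A.
Offset 7: leading byte 0xF3 = 11110011 → 4-byte char #3 = F3 B1 9F 9E.
Offset 11: leading byte 0xF2 = 11110010 → 4-byte char #4 = F2 96 B0 A0.
Offset 15: leading byte 0xC7 = 11000111 → 2-byte char #5 = C7 AF.
Offset 17: leading byte 0xEF = 11101111 → 3-byte char #6 = EF 88 84.
Offset 20: leading byte 0xE2 = 11100010 → 3-byte char #7 = E2 82 A4.
Offset 23: leading byte 0xE4 = 11100100 → 3-byte char #8 = E4 97 A4.
Leading byte 0xE4 = 11100100 matches 1110xxxx → 3-byte sequence.
Byte 1: 0xE4 = 11100100, payload 0100 (4 bits).
Byte 2: 0x97 = 10010111 (10xxxxxx ✓), payload 010111.
Byte 3: 0xA4 = 10100100 (10xxxxxx ✓), payload 100100.
Concatenate: 0100010111100100 = 0x45E4 (16 bits → U+45E4).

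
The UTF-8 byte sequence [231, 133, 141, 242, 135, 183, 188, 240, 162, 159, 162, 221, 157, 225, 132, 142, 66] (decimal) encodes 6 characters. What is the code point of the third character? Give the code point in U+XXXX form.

U+227E2

Offset 0: leading byte 0xE7 = 11100111 → 3-byte char #1 = E7 85 8D.
Offset 3: leading byte 0xF2 = 11110010 → 4-byte char #2 = F2 87 B7 BC.
Offset 7: leading byte 0xF0 = 11110000 → 4-byte char #3 = F0 A2 9F A2.
Leading byte 0xF0 = 11110000 matches 11110xxx → 4-byte sequence.
Byte 1: 0xF0 = 11110000, payload 000 (3 bits).
Byte 2: 0xA2 = 10100010 (10xxxxxx ✓), payload 100010.
Byte 3: 0x9F = 10011111 (10xxxxxx ✓), payload 011111.
Byte 4: 0xA2 = 10100010 (10xxxxxx ✓), payload 100010.
Concatenate: 000100010011111100010 = 0x227E2 (21 bits → U+227E2).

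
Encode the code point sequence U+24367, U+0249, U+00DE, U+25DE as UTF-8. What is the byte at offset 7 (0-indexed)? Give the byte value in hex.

U+24367 → 4-byte form F0 A4 8D A7 at offsets 0–3.
U+0249 → 2-byte form C9 89 at offsets 4–5.
U+00DE → 2-byte form C3 9E at offsets 6–7.
Offset 7 falls in char 3's range; it's byte 2 of C3 9E = 0x9E.

0x9E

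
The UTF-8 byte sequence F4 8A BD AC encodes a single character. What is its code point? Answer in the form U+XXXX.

Leading byte 0xF4 = 11110100 matches 11110xxx → 4-byte sequence.
Byte 1: 0xF4 = 11110100, payload 100 (3 bits).
Byte 2: 0x8A = 10001010 (10xxxxxx ✓), payload 001010.
Byte 3: 0xBD = 10111101 (10xxxxxx ✓), payload 111101.
Byte 4: 0xAC = 10101100 (10xxxxxx ✓), payload 101100.
Concatenate: 100001010111101101100 = 0x10AF6C (21 bits → U+10AF6C).

U+10AF6C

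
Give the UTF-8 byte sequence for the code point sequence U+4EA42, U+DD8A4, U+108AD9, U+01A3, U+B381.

F1 8E A9 82 F3 9D A2 A4 F4 88 AB 99 C6 A3 EB 8E 81

U+4EA42: 4-byte form → F1 8E A9 82.
U+DD8A4: 4-byte form → F3 9D A2 A4.
U+108AD9: 4-byte form → F4 88 AB 99.
U+01A3: 2-byte form → C6 A3.
U+B381: 3-byte form → EB 8E 81.
Concatenated (17 bytes): F1 8E A9 82 F3 9D A2 A4 F4 88 AB 99 C6 A3 EB 8E 81.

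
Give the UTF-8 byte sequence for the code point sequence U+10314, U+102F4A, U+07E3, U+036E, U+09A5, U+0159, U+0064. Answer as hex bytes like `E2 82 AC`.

F0 90 8C 94 F4 82 BD 8A DF A3 CD AE E0 A6 A5 C5 99 64

U+10314: 4-byte form → F0 90 8C 94.
U+102F4A: 4-byte form → F4 82 BD 8A.
U+07E3: 2-byte form → DF A3.
U+036E: 2-byte form → CD AE.
U+09A5: 3-byte form → E0 A6 A5.
U+0159: 2-byte form → C5 99.
U+0064: 1-byte form → 64.
Concatenated (18 bytes): F0 90 8C 94 F4 82 BD 8A DF A3 CD AE E0 A6 A5 C5 99 64.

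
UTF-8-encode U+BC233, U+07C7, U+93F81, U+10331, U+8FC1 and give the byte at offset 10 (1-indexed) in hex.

0x81

1-indexed offset 10 is 0-indexed offset 9.
U+BC233 → 4-byte form F2 BC 88 B3 at offsets 0–3.
U+07C7 → 2-byte form DF 87 at offsets 4–5.
U+93F81 → 4-byte form F2 93 BE 81 at offsets 6–9.
Offset 9 falls in char 3's range; it's byte 4 of F2 93 BE 81 = 0x81.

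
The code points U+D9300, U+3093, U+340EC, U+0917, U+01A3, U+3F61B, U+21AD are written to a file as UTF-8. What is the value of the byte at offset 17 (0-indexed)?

0xBF

U+D9300 → 4-byte form F3 99 8C 80 at offsets 0–3.
U+3093 → 3-byte form E3 82 93 at offsets 4–6.
U+340EC → 4-byte form F0 B4 83 AC at offsets 7–10.
U+0917 → 3-byte form E0 A4 97 at offsets 11–13.
U+01A3 → 2-byte form C6 A3 at offsets 14–15.
U+3F61B → 4-byte form F0 BF 98 9B at offsets 16–19.
Offset 17 falls in char 6's range; it's byte 2 of F0 BF 98 9B = 0xBF.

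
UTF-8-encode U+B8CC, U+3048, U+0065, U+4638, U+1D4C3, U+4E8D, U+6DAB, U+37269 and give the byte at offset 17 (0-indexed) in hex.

0xE6

U+B8CC → 3-byte form EB A3 8C at offsets 0–2.
U+3048 → 3-byte form E3 81 88 at offsets 3–5.
U+0065 → 1-byte form 65 at offsets 6–6.
U+4638 → 3-byte form E4 98 B8 at offsets 7–9.
U+1D4C3 → 4-byte form F0 9D 93 83 at offsets 10–13.
U+4E8D → 3-byte form E4 BA 8D at offsets 14–16.
U+6DAB → 3-byte form E6 B6 AB at offsets 17–19.
Offset 17 falls in char 7's range; it's byte 1 of E6 B6 AB = 0xE6.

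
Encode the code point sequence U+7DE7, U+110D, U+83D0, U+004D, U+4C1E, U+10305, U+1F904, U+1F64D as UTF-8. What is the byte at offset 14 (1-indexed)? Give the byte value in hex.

1-indexed offset 14 is 0-indexed offset 13.
U+7DE7 → 3-byte form E7 B7 A7 at offsets 0–2.
U+110D → 3-byte form E1 84 8D at offsets 3–5.
U+83D0 → 3-byte form E8 8F 90 at offsets 6–8.
U+004D → 1-byte form 4D at offsets 9–9.
U+4C1E → 3-byte form E4 B0 9E at offsets 10–12.
U+10305 → 4-byte form F0 90 8C 85 at offsets 13–16.
Offset 13 falls in char 6's range; it's byte 1 of F0 90 8C 85 = 0xF0.

0xF0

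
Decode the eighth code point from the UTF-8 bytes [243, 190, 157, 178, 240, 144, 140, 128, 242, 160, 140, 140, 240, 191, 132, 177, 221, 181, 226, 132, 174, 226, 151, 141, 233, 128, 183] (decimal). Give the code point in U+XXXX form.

Offset 0: leading byte 0xF3 = 11110011 → 4-byte char #1 = F3 BE 9D B2.
Offset 4: leading byte 0xF0 = 11110000 → 4-byte char #2 = F0 90 8C 80.
Offset 8: leading byte 0xF2 = 11110010 → 4-byte char #3 = F2 A0 8C 8C.
Offset 12: leading byte 0xF0 = 11110000 → 4-byte char #4 = F0 BF 84 B1.
Offset 16: leading byte 0xDD = 11011101 → 2-byte char #5 = DD B5.
Offset 18: leading byte 0xE2 = 11100010 → 3-byte char #6 = E2 84 AE.
Offset 21: leading byte 0xE2 = 11100010 → 3-byte char #7 = E2 97 8D.
Offset 24: leading byte 0xE9 = 11101001 → 3-byte char #8 = E9 80 B7.
Leading byte 0xE9 = 11101001 matches 1110xxxx → 3-byte sequence.
Byte 1: 0xE9 = 11101001, payload 1001 (4 bits).
Byte 2: 0x80 = 10000000 (10xxxxxx ✓), payload 000000.
Byte 3: 0xB7 = 10110111 (10xxxxxx ✓), payload 110111.
Concatenate: 1001000000110111 = 0x9037 (16 bits → U+9037).

U+9037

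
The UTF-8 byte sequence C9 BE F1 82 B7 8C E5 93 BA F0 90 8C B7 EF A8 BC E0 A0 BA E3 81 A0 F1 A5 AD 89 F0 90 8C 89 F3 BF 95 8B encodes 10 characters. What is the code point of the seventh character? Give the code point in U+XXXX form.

Offset 0: leading byte 0xC9 = 11001001 → 2-byte char #1 = C9 BE.
Offset 2: leading byte 0xF1 = 11110001 → 4-byte char #2 = F1 82 B7 8C.
Offset 6: leading byte 0xE5 = 11100101 → 3-byte char #3 = E5 93 BA.
Offset 9: leading byte 0xF0 = 11110000 → 4-byte char #4 = F0 90 8C B7.
Offset 13: leading byte 0xEF = 11101111 → 3-byte char #5 = EF A8 BC.
Offset 16: leading byte 0xE0 = 11100000 → 3-byte char #6 = E0 A0 BA.
Offset 19: leading byte 0xE3 = 11100011 → 3-byte char #7 = E3 81 A0.
Leading byte 0xE3 = 11100011 matches 1110xxxx → 3-byte sequence.
Byte 1: 0xE3 = 11100011, payload 0011 (4 bits).
Byte 2: 0x81 = 10000001 (10xxxxxx ✓), payload 000001.
Byte 3: 0xA0 = 10100000 (10xxxxxx ✓), payload 100000.
Concatenate: 0011000001100000 = 0x3060 (16 bits → U+3060).

U+3060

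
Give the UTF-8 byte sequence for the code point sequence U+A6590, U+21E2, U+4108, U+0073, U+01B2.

F2 A6 96 90 E2 87 A2 E4 84 88 73 C6 B2

U+A6590: 4-byte form → F2 A6 96 90.
U+21E2: 3-byte form → E2 87 A2.
U+4108: 3-byte form → E4 84 88.
U+0073: 1-byte form → 73.
U+01B2: 2-byte form → C6 B2.
Concatenated (13 bytes): F2 A6 96 90 E2 87 A2 E4 84 88 73 C6 B2.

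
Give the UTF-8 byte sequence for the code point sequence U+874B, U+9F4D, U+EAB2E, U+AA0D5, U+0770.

E8 9D 8B E9 BD 8D F3 AA AC AE F2 AA 83 95 DD B0

U+874B: 3-byte form → E8 9D 8B.
U+9F4D: 3-byte form → E9 BD 8D.
U+EAB2E: 4-byte form → F3 AA AC AE.
U+AA0D5: 4-byte form → F2 AA 83 95.
U+0770: 2-byte form → DD B0.
Concatenated (16 bytes): E8 9D 8B E9 BD 8D F3 AA AC AE F2 AA 83 95 DD B0.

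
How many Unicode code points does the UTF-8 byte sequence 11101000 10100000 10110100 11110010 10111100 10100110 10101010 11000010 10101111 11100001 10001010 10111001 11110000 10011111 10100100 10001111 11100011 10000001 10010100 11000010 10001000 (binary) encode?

Byte at offset 0: 0xE8 = 11101000 → 3-byte char (#1). Advance 3.
Byte at offset 3: 0xF2 = 11110010 → 4-byte char (#2). Advance 4.
Byte at offset 7: 0xC2 = 11000010 → 2-byte char (#3). Advance 2.
Byte at offset 9: 0xE1 = 11100001 → 3-byte char (#4). Advance 3.
Byte at offset 12: 0xF0 = 11110000 → 4-byte char (#5). Advance 4.
Byte at offset 16: 0xE3 = 11100011 → 3-byte char (#6). Advance 3.
Byte at offset 19: 0xC2 = 11000010 → 2-byte char (#7). Advance 2.
Reached end at offset 21 after 7 code points.

7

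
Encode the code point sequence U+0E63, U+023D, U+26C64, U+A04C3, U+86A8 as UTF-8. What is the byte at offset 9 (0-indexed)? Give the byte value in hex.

U+0E63 → 3-byte form E0 B9 A3 at offsets 0–2.
U+023D → 2-byte form C8 BD at offsets 3–4.
U+26C64 → 4-byte form F0 A6 B1 A4 at offsets 5–8.
U+A04C3 → 4-byte form F2 A0 93 83 at offsets 9–12.
Offset 9 falls in char 4's range; it's byte 1 of F2 A0 93 83 = 0xF2.

0xF2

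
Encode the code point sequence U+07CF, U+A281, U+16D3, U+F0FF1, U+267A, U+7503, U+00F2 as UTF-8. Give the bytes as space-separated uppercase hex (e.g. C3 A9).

DF 8F EA 8A 81 E1 9B 93 F3 B0 BF B1 E2 99 BA E7 94 83 C3 B2

U+07CF: 2-byte form → DF 8F.
U+A281: 3-byte form → EA 8A 81.
U+16D3: 3-byte form → E1 9B 93.
U+F0FF1: 4-byte form → F3 B0 BF B1.
U+267A: 3-byte form → E2 99 BA.
U+7503: 3-byte form → E7 94 83.
U+00F2: 2-byte form → C3 B2.
Concatenated (20 bytes): DF 8F EA 8A 81 E1 9B 93 F3 B0 BF B1 E2 99 BA E7 94 83 C3 B2.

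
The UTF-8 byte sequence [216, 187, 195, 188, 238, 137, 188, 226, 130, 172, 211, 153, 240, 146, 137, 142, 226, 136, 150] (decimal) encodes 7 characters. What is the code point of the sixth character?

U+1224E

Offset 0: leading byte 0xD8 = 11011000 → 2-byte char #1 = D8 BB.
Offset 2: leading byte 0xC3 = 11000011 → 2-byte char #2 = C3 BC.
Offset 4: leading byte 0xEE = 11101110 → 3-byte char #3 = EE 89 BC.
Offset 7: leading byte 0xE2 = 11100010 → 3-byte char #4 = E2 82 AC.
Offset 10: leading byte 0xD3 = 11010011 → 2-byte char #5 = D3 99.
Offset 12: leading byte 0xF0 = 11110000 → 4-byte char #6 = F0 92 89 8E.
Leading byte 0xF0 = 11110000 matches 11110xxx → 4-byte sequence.
Byte 1: 0xF0 = 11110000, payload 000 (3 bits).
Byte 2: 0x92 = 10010010 (10xxxxxx ✓), payload 010010.
Byte 3: 0x89 = 10001001 (10xxxxxx ✓), payload 001001.
Byte 4: 0x8E = 10001110 (10xxxxxx ✓), payload 001110.
Concatenate: 000010010001001001110 = 0x1224E (21 bits → U+1224E).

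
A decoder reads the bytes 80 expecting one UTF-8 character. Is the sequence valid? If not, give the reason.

Byte 0x80 = 10000000 has the form 10xxxxxx — a continuation byte — but there is no preceding leading byte.

invalid (continuation byte with no leading byte)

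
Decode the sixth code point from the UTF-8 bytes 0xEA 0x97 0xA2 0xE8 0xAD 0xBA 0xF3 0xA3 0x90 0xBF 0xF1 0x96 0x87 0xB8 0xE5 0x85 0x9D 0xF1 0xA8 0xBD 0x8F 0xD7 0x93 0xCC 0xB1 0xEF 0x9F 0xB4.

Offset 0: leading byte 0xEA = 11101010 → 3-byte char #1 = EA 97 A2.
Offset 3: leading byte 0xE8 = 11101000 → 3-byte char #2 = E8 AD BA.
Offset 6: leading byte 0xF3 = 11110011 → 4-byte char #3 = F3 A3 90 BF.
Offset 10: leading byte 0xF1 = 11110001 → 4-byte char #4 = F1 96 87 B8.
Offset 14: leading byte 0xE5 = 11100101 → 3-byte char #5 = E5 85 9D.
Offset 17: leading byte 0xF1 = 11110001 → 4-byte char #6 = F1 A8 BD 8F.
Leading byte 0xF1 = 11110001 matches 11110xxx → 4-byte sequence.
Byte 1: 0xF1 = 11110001, payload 001 (3 bits).
Byte 2: 0xA8 = 10101000 (10xxxxxx ✓), payload 101000.
Byte 3: 0xBD = 10111101 (10xxxxxx ✓), payload 111101.
Byte 4: 0x8F = 10001111 (10xxxxxx ✓), payload 001111.
Concatenate: 001101000111101001111 = 0x68F4F (21 bits → U+68F4F).

U+68F4F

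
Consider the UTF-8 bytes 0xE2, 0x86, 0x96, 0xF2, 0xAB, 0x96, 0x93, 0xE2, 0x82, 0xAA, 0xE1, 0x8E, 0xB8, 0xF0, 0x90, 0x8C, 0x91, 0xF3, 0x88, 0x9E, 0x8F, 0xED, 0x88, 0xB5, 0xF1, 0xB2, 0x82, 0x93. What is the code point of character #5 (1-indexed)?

Offset 0: leading byte 0xE2 = 11100010 → 3-byte char #1 = E2 86 96.
Offset 3: leading byte 0xF2 = 11110010 → 4-byte char #2 = F2 AB 96 93.
Offset 7: leading byte 0xE2 = 11100010 → 3-byte char #3 = E2 82 AA.
Offset 10: leading byte 0xE1 = 11100001 → 3-byte char #4 = E1 8E B8.
Offset 13: leading byte 0xF0 = 11110000 → 4-byte char #5 = F0 90 8C 91.
Leading byte 0xF0 = 11110000 matches 11110xxx → 4-byte sequence.
Byte 1: 0xF0 = 11110000, payload 000 (3 bits).
Byte 2: 0x90 = 10010000 (10xxxxxx ✓), payload 010000.
Byte 3: 0x8C = 10001100 (10xxxxxx ✓), payload 001100.
Byte 4: 0x91 = 10010001 (10xxxxxx ✓), payload 010001.
Concatenate: 000010000001100010001 = 0x10311 (21 bits → U+10311).

U+10311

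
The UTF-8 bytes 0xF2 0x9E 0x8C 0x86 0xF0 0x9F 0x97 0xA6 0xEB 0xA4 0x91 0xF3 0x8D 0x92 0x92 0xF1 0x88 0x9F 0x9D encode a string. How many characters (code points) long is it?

5

Byte at offset 0: 0xF2 = 11110010 → 4-byte char (#1). Advance 4.
Byte at offset 4: 0xF0 = 11110000 → 4-byte char (#2). Advance 4.
Byte at offset 8: 0xEB = 11101011 → 3-byte char (#3). Advance 3.
Byte at offset 11: 0xF3 = 11110011 → 4-byte char (#4). Advance 4.
Byte at offset 15: 0xF1 = 11110001 → 4-byte char (#5). Advance 4.
Reached end at offset 19 after 5 code points.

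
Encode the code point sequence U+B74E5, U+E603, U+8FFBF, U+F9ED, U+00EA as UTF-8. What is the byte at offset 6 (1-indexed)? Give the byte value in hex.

0x98

1-indexed offset 6 is 0-indexed offset 5.
U+B74E5 → 4-byte form F2 B7 93 A5 at offsets 0–3.
U+E603 → 3-byte form EE 98 83 at offsets 4–6.
Offset 5 falls in char 2's range; it's byte 2 of EE 98 83 = 0x98.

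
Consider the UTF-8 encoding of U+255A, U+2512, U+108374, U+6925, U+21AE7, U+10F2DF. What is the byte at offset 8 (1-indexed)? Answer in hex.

1-indexed offset 8 is 0-indexed offset 7.
U+255A → 3-byte form E2 95 9A at offsets 0–2.
U+2512 → 3-byte form E2 94 92 at offsets 3–5.
U+108374 → 4-byte form F4 88 8D B4 at offsets 6–9.
Offset 7 falls in char 3's range; it's byte 2 of F4 88 8D B4 = 0x88.

0x88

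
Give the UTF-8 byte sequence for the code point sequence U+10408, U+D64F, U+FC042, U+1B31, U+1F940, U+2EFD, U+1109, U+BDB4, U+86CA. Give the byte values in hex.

U+10408: 4-byte form → F0 90 90 88.
U+D64F: 3-byte form → ED 99 8F.
U+FC042: 4-byte form → F3 BC 81 82.
U+1B31: 3-byte form → E1 AC B1.
U+1F940: 4-byte form → F0 9F A5 80.
U+2EFD: 3-byte form → E2 BB BD.
U+1109: 3-byte form → E1 84 89.
U+BDB4: 3-byte form → EB B6 B4.
U+86CA: 3-byte form → E8 9B 8A.
Concatenated (30 bytes): F0 90 90 88 ED 99 8F F3 BC 81 82 E1 AC B1 F0 9F A5 80 E2 BB BD E1 84 89 EB B6 B4 E8 9B 8A.

F0 90 90 88 ED 99 8F F3 BC 81 82 E1 AC B1 F0 9F A5 80 E2 BB BD E1 84 89 EB B6 B4 E8 9B 8A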